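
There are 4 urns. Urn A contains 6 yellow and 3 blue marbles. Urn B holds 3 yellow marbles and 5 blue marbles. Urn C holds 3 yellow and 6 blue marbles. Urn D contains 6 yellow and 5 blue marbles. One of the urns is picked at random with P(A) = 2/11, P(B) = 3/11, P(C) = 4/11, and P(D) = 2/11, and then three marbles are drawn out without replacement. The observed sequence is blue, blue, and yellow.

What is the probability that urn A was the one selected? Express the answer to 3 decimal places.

0.087

Under each hypothesis, the probability of the observed sequence is: P(data | urn A) = (3/9)(2/8)(6/7) = 0.071429; P(data | urn B) = (5/8)(4/7)(3/6) = 0.17857; P(data | urn C) = (6/9)(5/8)(3/7) = 0.17857; P(data | urn D) = (5/11)(4/10)(6/9) = 0.12121.
Weighting by the prior gives 2/11 · 0.071429 = 0.012987, 3/11 · 0.17857 = 0.048701, 4/11 · 0.17857 = 0.064935, 2/11 · 0.12121 = 0.022039; summing to 0.14866.
Therefore the posterior P(urn A | data) = (0.012987) / (0.14866) = 0.087359.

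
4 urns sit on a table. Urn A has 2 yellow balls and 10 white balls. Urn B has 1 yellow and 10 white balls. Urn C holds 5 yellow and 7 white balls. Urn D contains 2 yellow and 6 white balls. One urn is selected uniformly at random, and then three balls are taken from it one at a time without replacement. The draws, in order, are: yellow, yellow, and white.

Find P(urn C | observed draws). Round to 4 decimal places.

Under each hypothesis, the probability of the observed sequence is: P(data | urn A) = (2/12)(1/11)(10/10) = 0.015152; P(data | urn B) = (1/11)(0/10) = 0; P(data | urn C) = (5/12)(4/11)(7/10) = 0.10606; P(data | urn D) = (2/8)(1/7)(6/6) = 0.035714.
Weighting by the prior gives 1/4 · 0.015152 = 0.0037879, 1/4 · 0 = 0, 1/4 · 0.10606 = 0.026515, 1/4 · 0.035714 = 0.0089286; summing to 0.039232.
By Bayes' rule, P(urn C | data) = (0.026515) / (0.039232) = 0.67586.

0.6759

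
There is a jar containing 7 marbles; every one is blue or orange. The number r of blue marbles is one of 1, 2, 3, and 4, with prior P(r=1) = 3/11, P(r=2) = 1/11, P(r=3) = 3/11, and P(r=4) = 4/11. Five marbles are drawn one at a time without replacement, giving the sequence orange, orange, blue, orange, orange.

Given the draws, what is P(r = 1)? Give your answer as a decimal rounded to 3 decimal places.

The likelihood of the observed sequence under each hypothesis: P(data | r = 1) = (6/7)(5/6)(1/5)(4/4)(3/3) = 0.14286; P(data | r = 2) = (5/7)(4/6)(2/5)(3/4)(2/3) = 0.095238; P(data | r = 3) = (4/7)(3/6)(3/5)(2/4)(1/3) = 0.028571; P(data | r = 4) = (3/7)(2/6)(4/5)(1/4)(0/3) = 0.
The prior-weighted likelihoods are 3/11 · 0.14286 = 0.038961, 1/11 · 0.095238 = 0.008658, 3/11 · 0.028571 = 0.0077922, 4/11 · 0 = 0; with total 0.055411.
By Bayes' rule, P(r = 1 | data) = (0.038961) / (0.055411) = 0.70312.

0.703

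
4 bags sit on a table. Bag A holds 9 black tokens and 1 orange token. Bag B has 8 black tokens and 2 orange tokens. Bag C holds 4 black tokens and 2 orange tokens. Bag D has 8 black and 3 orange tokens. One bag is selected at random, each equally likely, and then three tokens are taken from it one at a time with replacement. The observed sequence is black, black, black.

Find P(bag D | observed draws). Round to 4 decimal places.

The likelihood of the observed sequence under each hypothesis: P(data | bag A) = (9/10)(9/10)(9/10) = 0.729; P(data | bag B) = (8/10)(8/10)(8/10) = 0.512; P(data | bag C) = (4/6)(4/6)(4/6) = 0.2963; P(data | bag D) = (8/11)(8/11)(8/11) = 0.38467.
The prior-weighted likelihoods are 1/4 · 0.729 = 0.18225, 1/4 · 0.512 = 0.128, 1/4 · 0.2963 = 0.074074, 1/4 · 0.38467 = 0.096168; with total 0.48049.
Hence P(bag D | data) = (0.096168) / (0.48049) = 0.20015.

0.2001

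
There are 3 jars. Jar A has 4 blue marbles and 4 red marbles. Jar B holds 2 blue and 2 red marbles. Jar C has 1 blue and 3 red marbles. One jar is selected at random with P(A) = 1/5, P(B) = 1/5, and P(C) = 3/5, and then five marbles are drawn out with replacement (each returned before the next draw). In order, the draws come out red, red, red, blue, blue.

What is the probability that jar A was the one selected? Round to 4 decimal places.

Under each hypothesis, the probability of the observed sequence is: P(data | jar A) = (4/8)(4/8)(4/8)(4/8)(4/8) = 0.03125; P(data | jar B) = (2/4)(2/4)(2/4)(2/4)(2/4) = 0.03125; P(data | jar C) = (3/4)(3/4)(3/4)(1/4)(1/4) = 0.026367.
Multiplying each by its prior: 1/5 · 0.03125 = 0.00625, 1/5 · 0.03125 = 0.00625, 3/5 · 0.026367 = 0.01582; these sum to 0.02832.
By Bayes' rule, P(jar A | data) = (0.00625) / (0.02832) = 0.22069.

0.2207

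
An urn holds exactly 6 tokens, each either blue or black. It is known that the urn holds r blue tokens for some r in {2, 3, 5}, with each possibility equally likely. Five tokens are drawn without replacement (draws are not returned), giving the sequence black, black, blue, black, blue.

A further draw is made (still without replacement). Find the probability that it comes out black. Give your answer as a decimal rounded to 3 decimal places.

0.571

The likelihood of the observed sequence under each hypothesis: P(data | r = 2) = (4/6)(3/5)(2/4)(2/3)(1/2) = 1/15; P(data | r = 3) = (3/6)(2/5)(3/4)(1/3)(2/2) = 1/20; P(data | r = 5) = (1/6)(0/5) = 0.
Multiplying each by its prior: 1/3 · 1/15 = 1/45, 1/3 · 1/20 = 1/60, 1/3 · 0 = 0; summing to 7/180.
Dividing through by the total gives posterior P(r = 2 | data) = 4/7, P(r = 3 | data) = 3/7, P(r = 5 | data) = 0.
The predictive probability is P(black next | data) = (1)(4/7) + (0)(3/7) = 4/7.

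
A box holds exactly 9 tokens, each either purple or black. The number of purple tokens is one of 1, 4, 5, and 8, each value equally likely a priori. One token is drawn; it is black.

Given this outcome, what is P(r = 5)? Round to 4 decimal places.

0.2222

For each hypothesis, P(data | H) works out to: P(data | r = 1) = (8/9) = 8/9; P(data | r = 4) = (5/9) = 5/9; P(data | r = 5) = (4/9) = 4/9; P(data | r = 8) = (1/9) = 1/9.
Multiplying each by its prior: 1/4 · 8/9 = 2/9, 1/4 · 5/9 = 5/36, 1/4 · 4/9 = 1/9, 1/4 · 1/9 = 1/36; with total 1/2.
By Bayes' rule, P(r = 5 | data) = (1/9) / (1/2) = 2/9.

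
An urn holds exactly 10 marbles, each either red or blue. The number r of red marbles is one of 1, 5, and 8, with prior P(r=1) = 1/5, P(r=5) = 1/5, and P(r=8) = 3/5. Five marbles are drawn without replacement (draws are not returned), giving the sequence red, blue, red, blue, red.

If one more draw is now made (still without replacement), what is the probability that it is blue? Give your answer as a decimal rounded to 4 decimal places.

0.2239

For each hypothesis, P(data | H) works out to: P(data | r = 1) = (1/10)(9/9)(0/8) = 0; P(data | r = 5) = (5/10)(5/9)(4/8)(4/7)(3/6) = 0.039683; P(data | r = 8) = (8/10)(2/9)(7/8)(1/7)(6/6) = 0.022222.
Weighting by the prior gives 1/5 · 0 = 0, 1/5 · 0.039683 = 0.0079365, 3/5 · 0.022222 = 0.013333; summing to 0.02127.
The posterior is then P(r = 1 | data) = 0, P(r = 5 | data) = 0.37313, P(r = 8 | data) = 0.62687.
So P(blue next | data) = Σ P(blue next | H) P(H | data) = (3/5)(0.37313) + (0)(0.62687) = 0.22388.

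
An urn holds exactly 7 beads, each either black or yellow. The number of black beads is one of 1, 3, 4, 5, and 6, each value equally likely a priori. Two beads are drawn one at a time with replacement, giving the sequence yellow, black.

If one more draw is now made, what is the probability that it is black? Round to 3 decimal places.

0.547

For each hypothesis, P(data | H) works out to: P(data | r = 1) = (6/7)(1/7) = 6/49; P(data | r = 3) = (4/7)(3/7) = 12/49; P(data | r = 4) = (3/7)(4/7) = 12/49; P(data | r = 5) = (2/7)(5/7) = 10/49; P(data | r = 6) = (1/7)(6/7) = 6/49.
The prior-weighted likelihoods are 1/5 · 6/49 = 6/245, 1/5 · 12/49 = 12/245, 1/5 · 12/49 = 12/245, 1/5 · 10/49 = 2/49, 1/5 · 6/49 = 6/245; summing to 46/245.
The posterior is then P(r = 1 | data) = 3/23, P(r = 3 | data) = 6/23, P(r = 4 | data) = 6/23, P(r = 5 | data) = 5/23, P(r = 6 | data) = 3/23.
Averaging over the posterior, P(black next | data) = (1/7)(3/23) + (3/7)(6/23) + (4/7)(6/23) + (5/7)(5/23) + (6/7)(3/23) = 88/161.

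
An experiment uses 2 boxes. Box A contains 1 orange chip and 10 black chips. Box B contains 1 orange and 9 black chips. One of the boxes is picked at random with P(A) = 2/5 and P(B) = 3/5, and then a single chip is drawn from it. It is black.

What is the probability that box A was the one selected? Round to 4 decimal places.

0.4024

The likelihood of this draw under each hypothesis: P(data | box A) = (10/11) = 10/11; P(data | box B) = (9/10) = 9/10.
Weighting by the prior gives 2/5 · 10/11 = 4/11, 3/5 · 9/10 = 27/50; summing to 497/550.
Hence P(box A | data) = (4/11) / (497/550) = 200/497.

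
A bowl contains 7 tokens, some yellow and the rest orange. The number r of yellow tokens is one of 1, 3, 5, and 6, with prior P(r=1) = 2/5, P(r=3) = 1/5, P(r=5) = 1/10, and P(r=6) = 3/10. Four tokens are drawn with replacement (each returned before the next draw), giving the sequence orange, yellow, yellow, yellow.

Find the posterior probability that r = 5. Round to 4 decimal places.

0.2197

For each hypothesis, P(data | H) works out to: P(data | r = 1) = (6/7)(1/7)(1/7)(1/7) = 0.002499; P(data | r = 3) = (4/7)(3/7)(3/7)(3/7) = 0.044981; P(data | r = 5) = (2/7)(5/7)(5/7)(5/7) = 0.10412; P(data | r = 6) = (1/7)(6/7)(6/7)(6/7) = 0.089963.
Multiplying each by its prior: 2/5 · 0.002499 = 0.00099958, 1/5 · 0.044981 = 0.0089963, 1/10 · 0.10412 = 0.010412, 3/10 · 0.089963 = 0.026989; with total 0.047397.
So P(r = 5 | data) = (0.010412) / (0.047397) = 0.21968.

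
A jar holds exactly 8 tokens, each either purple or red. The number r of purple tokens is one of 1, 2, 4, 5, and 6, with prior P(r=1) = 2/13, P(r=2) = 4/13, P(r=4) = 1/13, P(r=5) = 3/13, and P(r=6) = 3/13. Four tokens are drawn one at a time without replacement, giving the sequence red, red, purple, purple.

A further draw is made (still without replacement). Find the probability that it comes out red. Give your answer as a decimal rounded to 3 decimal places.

For each hypothesis, P(data | H) works out to: P(data | r = 1) = (7/8)(6/7)(1/6)(0/5) = 0; P(data | r = 2) = (6/8)(5/7)(2/6)(1/5) = 1/28; P(data | r = 4) = (4/8)(3/7)(4/6)(3/5) = 3/35; P(data | r = 5) = (3/8)(2/7)(5/6)(4/5) = 1/14; P(data | r = 6) = (2/8)(1/7)(6/6)(5/5) = 1/28.
The prior-weighted likelihoods are 2/13 · 0 = 0, 4/13 · 1/28 = 1/91, 1/13 · 3/35 = 3/455, 3/13 · 1/14 = 3/182, 3/13 · 1/28 = 3/364; with total 11/260.
The posterior is then P(r = 1 | data) = 0, P(r = 2 | data) = 20/77, P(r = 4 | data) = 12/77, P(r = 5 | data) = 30/77, P(r = 6 | data) = 15/77.
Averaging over the posterior, P(red next | data) = (1)(20/77) + (1/2)(12/77) + (1/4)(30/77) + (0)(15/77) = 67/154.

0.435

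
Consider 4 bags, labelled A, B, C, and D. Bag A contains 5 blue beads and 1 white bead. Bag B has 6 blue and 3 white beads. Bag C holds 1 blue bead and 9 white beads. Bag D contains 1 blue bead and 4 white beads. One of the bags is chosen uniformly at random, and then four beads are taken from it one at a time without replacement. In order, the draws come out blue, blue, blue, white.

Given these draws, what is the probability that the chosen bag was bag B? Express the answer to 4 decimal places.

The likelihood of the observed sequence under each hypothesis: P(data | bag A) = (5/6)(4/5)(3/4)(1/3) = 1/6; P(data | bag B) = (6/9)(5/8)(4/7)(3/6) = 5/42; P(data | bag C) = (1/10)(0/9) = 0; P(data | bag D) = (1/5)(0/4) = 0.
Weighting by the prior gives 1/4 · 1/6 = 1/24, 1/4 · 5/42 = 5/168, 1/4 · 0 = 0, 1/4 · 0 = 0; these sum to 1/14.
Therefore the posterior P(bag B | data) = (5/168) / (1/14) = 5/12.

0.4167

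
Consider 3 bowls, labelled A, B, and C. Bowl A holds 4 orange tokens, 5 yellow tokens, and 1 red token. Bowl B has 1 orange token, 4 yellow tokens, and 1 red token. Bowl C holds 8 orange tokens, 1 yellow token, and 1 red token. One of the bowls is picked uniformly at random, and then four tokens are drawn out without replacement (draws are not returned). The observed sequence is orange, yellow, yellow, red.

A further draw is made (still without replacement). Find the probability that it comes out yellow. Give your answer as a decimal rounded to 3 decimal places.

0.839

The likelihood of the observed sequence under each hypothesis: P(data | bowl A) = (4/10)(5/9)(4/8)(1/7) = 0.015873; P(data | bowl B) = (1/6)(4/5)(3/4)(1/3) = 0.033333; P(data | bowl C) = (8/10)(1/9)(0/8) = 0.
Multiplying each by its prior: 1/3 · 0.015873 = 0.005291, 1/3 · 0.033333 = 0.011111, 1/3 · 0 = 0; with total 0.016402.
Dividing through by the total gives posterior P(bowl A | data) = 0.32258, P(bowl B | data) = 0.67742, P(bowl C | data) = 0.
So P(yellow next | data) = Σ P(yellow next | H) P(H | data) = (1/2)(0.32258) + (1)(0.67742) = 0.83871.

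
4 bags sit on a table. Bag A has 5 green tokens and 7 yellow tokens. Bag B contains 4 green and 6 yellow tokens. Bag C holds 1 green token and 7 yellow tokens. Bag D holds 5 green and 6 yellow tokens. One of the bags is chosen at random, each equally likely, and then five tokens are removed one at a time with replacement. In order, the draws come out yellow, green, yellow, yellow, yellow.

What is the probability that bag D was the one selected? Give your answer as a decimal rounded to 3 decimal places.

0.188

For each hypothesis, P(data | H) works out to: P(data | bag A) = (7/12)(5/12)(7/12)(7/12)(7/12) = 0.048245; P(data | bag B) = (6/10)(4/10)(6/10)(6/10)(6/10) = 0.05184; P(data | bag C) = (7/8)(1/8)(7/8)(7/8)(7/8) = 0.073273; P(data | bag D) = (6/11)(5/11)(6/11)(6/11)(6/11) = 0.040236.
Multiplying each by its prior: 1/4 · 0.048245 = 0.012061, 1/4 · 0.05184 = 0.01296, 1/4 · 0.073273 = 0.018318, 1/4 · 0.040236 = 0.010059; summing to 0.053398.
By Bayes' rule, P(bag D | data) = (0.010059) / (0.053398) = 0.18837.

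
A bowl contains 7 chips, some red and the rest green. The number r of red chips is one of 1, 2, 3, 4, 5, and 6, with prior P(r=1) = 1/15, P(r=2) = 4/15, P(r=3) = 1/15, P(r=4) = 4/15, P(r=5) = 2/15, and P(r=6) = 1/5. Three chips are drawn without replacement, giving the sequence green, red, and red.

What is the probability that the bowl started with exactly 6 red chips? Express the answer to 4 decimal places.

0.2381

For each hypothesis, P(data | H) works out to: P(data | r = 1) = (6/7)(1/6)(0/5) = 0; P(data | r = 2) = (5/7)(2/6)(1/5) = 1/21; P(data | r = 3) = (4/7)(3/6)(2/5) = 4/35; P(data | r = 4) = (3/7)(4/6)(3/5) = 6/35; P(data | r = 5) = (2/7)(5/6)(4/5) = 4/21; P(data | r = 6) = (1/7)(6/6)(5/5) = 1/7.
The prior-weighted likelihoods are 1/15 · 0 = 0, 4/15 · 1/21 = 4/315, 1/15 · 4/35 = 4/525, 4/15 · 6/35 = 8/175, 2/15 · 4/21 = 8/315, 1/5 · 1/7 = 1/35; with total 3/25.
Hence P(r = 6 | data) = (1/35) / (3/25) = 5/21.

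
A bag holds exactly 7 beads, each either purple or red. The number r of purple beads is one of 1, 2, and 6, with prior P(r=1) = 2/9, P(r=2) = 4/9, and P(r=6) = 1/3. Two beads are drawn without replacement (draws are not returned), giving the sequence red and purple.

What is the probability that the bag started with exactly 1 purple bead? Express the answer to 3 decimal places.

0.171

Compute the likelihood of the observed sequence for each case: P(data | r = 1) = (6/7)(1/6) = 1/7; P(data | r = 2) = (5/7)(2/6) = 5/21; P(data | r = 6) = (1/7)(6/6) = 1/7.
Multiplying each by its prior: 2/9 · 1/7 = 2/63, 4/9 · 5/21 = 20/189, 1/3 · 1/7 = 1/21; with total 5/27.
Therefore the posterior P(r = 1 | data) = (2/63) / (5/27) = 6/35.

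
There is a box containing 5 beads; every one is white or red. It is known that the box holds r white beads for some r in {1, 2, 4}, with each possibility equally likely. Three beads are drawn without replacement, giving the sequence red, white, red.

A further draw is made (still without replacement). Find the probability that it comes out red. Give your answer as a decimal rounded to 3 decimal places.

Compute the likelihood of the observed sequence for each case: P(data | r = 1) = (4/5)(1/4)(3/3) = 1/5; P(data | r = 2) = (3/5)(2/4)(2/3) = 1/5; P(data | r = 4) = (1/5)(4/4)(0/3) = 0.
The prior-weighted likelihoods are 1/3 · 1/5 = 1/15, 1/3 · 1/5 = 1/15, 1/3 · 0 = 0; with total 2/15.
The posterior is then P(r = 1 | data) = 1/2, P(r = 2 | data) = 1/2, P(r = 4 | data) = 0.
The predictive probability is P(red next | data) = (1)(1/2) + (1/2)(1/2) = 3/4.

0.750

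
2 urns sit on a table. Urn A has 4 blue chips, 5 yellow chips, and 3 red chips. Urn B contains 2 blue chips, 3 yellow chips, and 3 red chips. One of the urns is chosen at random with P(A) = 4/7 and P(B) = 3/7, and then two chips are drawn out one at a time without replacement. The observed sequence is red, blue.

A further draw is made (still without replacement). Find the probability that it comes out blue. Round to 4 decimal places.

0.2374

For each hypothesis, P(data | H) works out to: P(data | urn A) = (3/12)(4/11) = 0.090909; P(data | urn B) = (3/8)(2/7) = 0.10714.
Multiplying each by its prior: 4/7 · 0.090909 = 0.051948, 3/7 · 0.10714 = 0.045918; with total 0.097866.
The posterior is then P(urn A | data) = 0.53081, P(urn B | data) = 0.46919.
So P(blue next | data) = Σ P(blue next | H) P(H | data) = (3/10)(0.53081) + (1/6)(0.46919) = 0.23744.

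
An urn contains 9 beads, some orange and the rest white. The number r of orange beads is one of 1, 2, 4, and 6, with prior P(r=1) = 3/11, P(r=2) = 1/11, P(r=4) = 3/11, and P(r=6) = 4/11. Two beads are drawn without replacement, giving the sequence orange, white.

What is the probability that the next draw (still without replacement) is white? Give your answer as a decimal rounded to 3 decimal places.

0.534

Under each hypothesis, the probability of the observed sequence is: P(data | r = 1) = (1/9)(8/8) = 1/9; P(data | r = 2) = (2/9)(7/8) = 7/36; P(data | r = 4) = (4/9)(5/8) = 5/18; P(data | r = 6) = (6/9)(3/8) = 1/4.
The prior-weighted likelihoods are 3/11 · 1/9 = 1/33, 1/11 · 7/36 = 7/396, 3/11 · 5/18 = 5/66, 4/11 · 1/4 = 1/11; these sum to 85/396.
The posterior is then P(r = 1 | data) = 12/85, P(r = 2 | data) = 7/85, P(r = 4 | data) = 6/17, P(r = 6 | data) = 36/85.
The predictive probability is P(white next | data) = (1)(12/85) + (6/7)(7/85) + (4/7)(6/17) + (2/7)(36/85) = 318/595.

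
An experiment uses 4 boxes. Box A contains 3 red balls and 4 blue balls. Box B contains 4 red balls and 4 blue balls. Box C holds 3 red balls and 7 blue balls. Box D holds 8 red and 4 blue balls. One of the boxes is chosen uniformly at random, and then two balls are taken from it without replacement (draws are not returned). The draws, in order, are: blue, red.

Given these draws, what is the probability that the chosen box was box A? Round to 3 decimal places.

The likelihood of the observed sequence under each hypothesis: P(data | box A) = (4/7)(3/6) = 0.28571; P(data | box B) = (4/8)(4/7) = 0.28571; P(data | box C) = (7/10)(3/9) = 0.23333; P(data | box D) = (4/12)(8/11) = 0.24242.
Weighting by the prior gives 1/4 · 0.28571 = 0.071429, 1/4 · 0.28571 = 0.071429, 1/4 · 0.23333 = 0.058333, 1/4 · 0.24242 = 0.060606; with total 0.2618.
So P(box A | data) = (0.071429) / (0.2618) = 0.27284.

0.273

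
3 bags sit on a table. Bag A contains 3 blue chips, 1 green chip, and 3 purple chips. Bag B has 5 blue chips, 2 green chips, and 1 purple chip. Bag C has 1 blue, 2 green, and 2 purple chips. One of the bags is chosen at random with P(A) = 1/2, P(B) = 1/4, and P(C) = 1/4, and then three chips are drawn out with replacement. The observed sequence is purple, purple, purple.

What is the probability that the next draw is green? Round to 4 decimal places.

The likelihood of the observed sequence under each hypothesis: P(data | bag A) = (3/7)(3/7)(3/7) = 0.078717; P(data | bag B) = (1/8)(1/8)(1/8) = 0.0019531; P(data | bag C) = (2/5)(2/5)(2/5) = 0.064.
Weighting by the prior gives 1/2 · 0.078717 = 0.039359, 1/4 · 0.0019531 = 0.00048828, 1/4 · 0.064 = 0.016; these sum to 0.055847.
The posterior is then P(bag A | data) = 0.70476, P(bag B | data) = 0.0087432, P(bag C | data) = 0.2865.
The predictive probability is P(green next | data) = (1/7)(0.70476) + (1/4)(0.0087432) + (2/5)(0.2865) = 0.21746.

0.2175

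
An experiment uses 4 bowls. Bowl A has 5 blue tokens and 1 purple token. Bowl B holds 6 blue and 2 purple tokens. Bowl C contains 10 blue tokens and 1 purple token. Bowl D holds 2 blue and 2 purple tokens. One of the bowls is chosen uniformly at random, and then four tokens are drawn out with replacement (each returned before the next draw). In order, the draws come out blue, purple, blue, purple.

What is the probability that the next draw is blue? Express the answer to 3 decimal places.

For each hypothesis, P(data | H) works out to: P(data | bowl A) = (5/6)(1/6)(5/6)(1/6) = 0.01929; P(data | bowl B) = (6/8)(2/8)(6/8)(2/8) = 0.035156; P(data | bowl C) = (10/11)(1/11)(10/11)(1/11) = 0.0068301; P(data | bowl D) = (2/4)(2/4)(2/4)(2/4) = 0.0625.
Weighting by the prior gives 1/4 · 0.01929 = 0.0048225, 1/4 · 0.035156 = 0.0087891, 1/4 · 0.0068301 = 0.0017075, 1/4 · 0.0625 = 0.015625; summing to 0.030944.
Normalising, the posterior is P(bowl A | data) = 0.15585, P(bowl B | data) = 0.28403, P(bowl C | data) = 0.055181, P(bowl D | data) = 0.50494.
Averaging over the posterior, P(blue next | data) = (5/6)(0.15585) + (3/4)(0.28403) + (10/11)(0.055181) + (1/2)(0.50494) = 0.64553.

0.646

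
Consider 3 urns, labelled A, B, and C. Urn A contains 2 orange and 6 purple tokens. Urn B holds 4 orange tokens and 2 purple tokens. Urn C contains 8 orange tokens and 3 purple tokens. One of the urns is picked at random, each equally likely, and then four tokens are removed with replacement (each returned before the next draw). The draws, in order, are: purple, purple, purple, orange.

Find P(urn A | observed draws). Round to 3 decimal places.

0.728

Compute the likelihood of the observed sequence for each case: P(data | urn A) = (6/8)(6/8)(6/8)(2/8) = 0.10547; P(data | urn B) = (2/6)(2/6)(2/6)(4/6) = 0.024691; P(data | urn C) = (3/11)(3/11)(3/11)(8/11) = 0.014753.
Weighting by the prior gives 1/3 · 0.10547 = 0.035156, 1/3 · 0.024691 = 0.0082305, 1/3 · 0.014753 = 0.0049177; with total 0.048304.
Hence P(urn A | data) = (0.035156) / (0.048304) = 0.72781.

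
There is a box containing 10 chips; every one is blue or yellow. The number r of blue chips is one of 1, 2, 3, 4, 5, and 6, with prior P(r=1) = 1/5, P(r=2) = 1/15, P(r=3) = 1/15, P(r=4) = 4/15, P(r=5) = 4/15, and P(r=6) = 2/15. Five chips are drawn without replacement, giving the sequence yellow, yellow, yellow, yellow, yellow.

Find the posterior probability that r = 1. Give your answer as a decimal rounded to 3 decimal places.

Compute the likelihood of the observed sequence for each case: P(data | r = 1) = (9/10)(8/9)(7/8)(6/7)(5/6) = 1/2; P(data | r = 2) = (8/10)(7/9)(6/8)(5/7)(4/6) = 2/9; P(data | r = 3) = (7/10)(6/9)(5/8)(4/7)(3/6) = 1/12; P(data | r = 4) = (6/10)(5/9)(4/8)(3/7)(2/6) = 1/42; P(data | r = 5) = (5/10)(4/9)(3/8)(2/7)(1/6) = 1/252; P(data | r = 6) = (4/10)(3/9)(2/8)(1/7)(0/6) = 0.
Multiplying each by its prior: 1/5 · 1/2 = 1/10, 1/15 · 2/9 = 2/135, 1/15 · 1/12 = 1/180, 4/15 · 1/42 = 2/315, 4/15 · 1/252 = 1/945, 2/15 · 0 = 0; with total 23/180.
So P(r = 1 | data) = (1/10) / (23/180) = 18/23.

0.783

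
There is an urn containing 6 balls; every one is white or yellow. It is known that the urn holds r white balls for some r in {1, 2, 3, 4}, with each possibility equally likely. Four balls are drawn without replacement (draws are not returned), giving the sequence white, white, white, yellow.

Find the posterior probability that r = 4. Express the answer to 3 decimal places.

0.727

The likelihood of the observed sequence under each hypothesis: P(data | r = 1) = (1/6)(0/5) = 0; P(data | r = 2) = (2/6)(1/5)(0/4) = 0; P(data | r = 3) = (3/6)(2/5)(1/4)(3/3) = 1/20; P(data | r = 4) = (4/6)(3/5)(2/4)(2/3) = 2/15.
The prior-weighted likelihoods are 1/4 · 0 = 0, 1/4 · 0 = 0, 1/4 · 1/20 = 1/80, 1/4 · 2/15 = 1/30; summing to 11/240.
By Bayes' rule, P(r = 4 | data) = (1/30) / (11/240) = 8/11.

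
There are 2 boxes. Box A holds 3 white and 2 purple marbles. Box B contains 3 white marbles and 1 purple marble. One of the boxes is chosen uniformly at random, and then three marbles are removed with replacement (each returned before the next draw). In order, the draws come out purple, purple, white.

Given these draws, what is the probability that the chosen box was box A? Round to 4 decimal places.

0.6719

For each hypothesis, P(data | H) works out to: P(data | box A) = (2/5)(2/5)(3/5) = 0.096; P(data | box B) = (1/4)(1/4)(3/4) = 0.046875.
The prior-weighted likelihoods are 1/2 · 0.096 = 0.048, 1/2 · 0.046875 = 0.023438; with total 0.071438.
Hence P(box A | data) = (0.048) / (0.071438) = 0.67192.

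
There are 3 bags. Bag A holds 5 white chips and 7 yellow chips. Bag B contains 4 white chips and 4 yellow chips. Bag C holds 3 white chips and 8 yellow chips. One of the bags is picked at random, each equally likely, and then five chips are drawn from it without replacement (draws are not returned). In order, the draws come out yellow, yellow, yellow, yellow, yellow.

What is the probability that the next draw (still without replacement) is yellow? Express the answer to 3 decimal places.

The likelihood of the observed sequence under each hypothesis: P(data | bag A) = (7/12)(6/11)(5/10)(4/9)(3/8) = 7/264; P(data | bag B) = (4/8)(3/7)(2/6)(1/5)(0/4) = 0; P(data | bag C) = (8/11)(7/10)(6/9)(5/8)(4/7) = 4/33.
Multiplying each by its prior: 1/3 · 7/264 = 7/792, 1/3 · 0 = 0, 1/3 · 4/33 = 4/99; with total 13/264.
The posterior is then P(bag A | data) = 7/39, P(bag B | data) = 0, P(bag C | data) = 32/39.
The predictive probability is P(yellow next | data) = (2/7)(7/39) + (1/2)(32/39) = 6/13.

0.462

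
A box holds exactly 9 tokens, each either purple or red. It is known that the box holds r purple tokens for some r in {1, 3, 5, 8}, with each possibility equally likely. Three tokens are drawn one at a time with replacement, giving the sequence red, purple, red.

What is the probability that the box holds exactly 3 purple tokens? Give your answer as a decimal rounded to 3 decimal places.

0.415

For each hypothesis, P(data | H) works out to: P(data | r = 1) = (8/9)(1/9)(8/9) = 64/729; P(data | r = 3) = (6/9)(3/9)(6/9) = 4/27; P(data | r = 5) = (4/9)(5/9)(4/9) = 80/729; P(data | r = 8) = (1/9)(8/9)(1/9) = 8/729.
Multiplying each by its prior: 1/4 · 64/729 = 16/729, 1/4 · 4/27 = 1/27, 1/4 · 80/729 = 20/729, 1/4 · 8/729 = 2/729; these sum to 65/729.
By Bayes' rule, P(r = 3 | data) = (1/27) / (65/729) = 27/65.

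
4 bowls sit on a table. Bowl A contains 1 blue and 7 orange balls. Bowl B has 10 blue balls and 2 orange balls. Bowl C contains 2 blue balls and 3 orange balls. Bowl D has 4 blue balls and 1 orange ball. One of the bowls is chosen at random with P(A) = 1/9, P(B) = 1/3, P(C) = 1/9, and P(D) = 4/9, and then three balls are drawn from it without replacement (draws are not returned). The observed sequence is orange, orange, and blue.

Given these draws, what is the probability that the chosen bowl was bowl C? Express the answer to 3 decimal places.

Under each hypothesis, the probability of the observed sequence is: P(data | bowl A) = (7/8)(6/7)(1/6) = 0.125; P(data | bowl B) = (2/12)(1/11)(10/10) = 0.015152; P(data | bowl C) = (3/5)(2/4)(2/3) = 0.2; P(data | bowl D) = (1/5)(0/4) = 0.
The prior-weighted likelihoods are 1/9 · 0.125 = 0.013889, 1/3 · 0.015152 = 0.0050505, 1/9 · 0.2 = 0.022222, 4/9 · 0 = 0; with total 0.041162.
Hence P(bowl C | data) = (0.022222) / (0.041162) = 0.53988.

0.540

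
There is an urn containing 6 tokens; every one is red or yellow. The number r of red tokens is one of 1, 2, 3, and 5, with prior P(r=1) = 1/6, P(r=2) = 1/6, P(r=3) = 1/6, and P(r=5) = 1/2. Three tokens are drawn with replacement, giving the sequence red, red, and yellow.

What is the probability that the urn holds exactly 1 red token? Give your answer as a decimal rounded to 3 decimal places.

0.041

Compute the likelihood of the observed sequence for each case: P(data | r = 1) = (1/6)(1/6)(5/6) = 0.023148; P(data | r = 2) = (2/6)(2/6)(4/6) = 0.074074; P(data | r = 3) = (3/6)(3/6)(3/6) = 0.125; P(data | r = 5) = (5/6)(5/6)(1/6) = 0.11574.
Multiplying each by its prior: 1/6 · 0.023148 = 0.003858, 1/6 · 0.074074 = 0.012346, 1/6 · 0.125 = 0.020833, 1/2 · 0.11574 = 0.05787; summing to 0.094907.
Therefore the posterior P(r = 1 | data) = (0.003858) / (0.094907) = 0.04065.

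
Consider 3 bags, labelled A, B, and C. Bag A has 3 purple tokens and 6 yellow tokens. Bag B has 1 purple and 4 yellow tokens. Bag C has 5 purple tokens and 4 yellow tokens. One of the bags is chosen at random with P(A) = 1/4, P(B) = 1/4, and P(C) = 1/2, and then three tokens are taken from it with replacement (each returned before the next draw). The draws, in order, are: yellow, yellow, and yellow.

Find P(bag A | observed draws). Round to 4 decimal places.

0.3012

The likelihood of the observed sequence under each hypothesis: P(data | bag A) = (6/9)(6/9)(6/9) = 0.2963; P(data | bag B) = (4/5)(4/5)(4/5) = 0.512; P(data | bag C) = (4/9)(4/9)(4/9) = 0.087791.
Weighting by the prior gives 1/4 · 0.2963 = 0.074074, 1/4 · 0.512 = 0.128, 1/2 · 0.087791 = 0.043896; these sum to 0.24597.
By Bayes' rule, P(bag A | data) = (0.074074) / (0.24597) = 0.30115.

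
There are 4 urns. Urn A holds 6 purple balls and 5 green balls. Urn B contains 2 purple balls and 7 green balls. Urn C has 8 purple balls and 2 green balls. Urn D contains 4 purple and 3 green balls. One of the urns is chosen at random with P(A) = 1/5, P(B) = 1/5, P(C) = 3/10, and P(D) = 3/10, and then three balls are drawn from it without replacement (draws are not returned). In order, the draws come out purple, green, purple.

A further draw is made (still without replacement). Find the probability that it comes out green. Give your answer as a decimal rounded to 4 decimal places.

For each hypothesis, P(data | H) works out to: P(data | urn A) = (6/11)(5/10)(5/9) = 0.15152; P(data | urn B) = (2/9)(7/8)(1/7) = 0.027778; P(data | urn C) = (8/10)(2/9)(7/8) = 0.15556; P(data | urn D) = (4/7)(3/6)(3/5) = 0.17143.
Multiplying each by its prior: 1/5 · 0.15152 = 0.030303, 1/5 · 0.027778 = 0.0055556, 3/10 · 0.15556 = 0.046667, 3/10 · 0.17143 = 0.051429; these sum to 0.13395.
Normalising, the posterior is P(urn A | data) = 0.22622, P(urn B | data) = 0.041474, P(urn C | data) = 0.34838, P(urn D | data) = 0.38393.
The predictive probability is P(green next | data) = (1/2)(0.22622) + (1)(0.041474) + (1/7)(0.34838) + (1/2)(0.38393) = 0.39632.

0.3963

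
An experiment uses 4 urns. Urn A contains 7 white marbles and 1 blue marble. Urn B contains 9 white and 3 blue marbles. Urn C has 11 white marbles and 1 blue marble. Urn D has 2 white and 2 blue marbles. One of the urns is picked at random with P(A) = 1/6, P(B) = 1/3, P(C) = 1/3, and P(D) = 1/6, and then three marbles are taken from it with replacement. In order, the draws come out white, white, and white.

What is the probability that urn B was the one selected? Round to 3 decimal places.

0.265

For each hypothesis, P(data | H) works out to: P(data | urn A) = (7/8)(7/8)(7/8) = 0.66992; P(data | urn B) = (9/12)(9/12)(9/12) = 0.42188; P(data | urn C) = (11/12)(11/12)(11/12) = 0.77025; P(data | urn D) = (2/4)(2/4)(2/4) = 0.125.
The prior-weighted likelihoods are 1/6 · 0.66992 = 0.11165, 1/3 · 0.42188 = 0.14062, 1/3 · 0.77025 = 0.25675, 1/6 · 0.125 = 0.020833; summing to 0.52986.
By Bayes' rule, P(urn B | data) = (0.14062) / (0.52986) = 0.2654.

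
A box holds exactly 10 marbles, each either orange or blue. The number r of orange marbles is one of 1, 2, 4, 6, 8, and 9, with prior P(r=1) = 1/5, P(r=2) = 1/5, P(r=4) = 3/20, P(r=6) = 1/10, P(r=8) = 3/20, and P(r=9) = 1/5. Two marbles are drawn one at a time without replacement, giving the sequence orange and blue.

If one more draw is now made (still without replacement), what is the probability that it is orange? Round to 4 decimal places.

0.4704

Under each hypothesis, the probability of the observed sequence is: P(data | r = 1) = (1/10)(9/9) = 1/10; P(data | r = 2) = (2/10)(8/9) = 8/45; P(data | r = 4) = (4/10)(6/9) = 4/15; P(data | r = 6) = (6/10)(4/9) = 4/15; P(data | r = 8) = (8/10)(2/9) = 8/45; P(data | r = 9) = (9/10)(1/9) = 1/10.
Weighting by the prior gives 1/5 · 1/10 = 1/50, 1/5 · 8/45 = 8/225, 3/20 · 4/15 = 1/25, 1/10 · 4/15 = 2/75, 3/20 · 8/45 = 2/75, 1/5 · 1/10 = 1/50; with total 38/225.
Normalising, the posterior is P(r = 1 | data) = 9/76, P(r = 2 | data) = 4/19, P(r = 4 | data) = 9/38, P(r = 6 | data) = 3/19, P(r = 8 | data) = 3/19, P(r = 9 | data) = 9/76.
The predictive probability is P(orange next | data) = (0)(9/76) + (1/8)(4/19) + (3/8)(9/38) + (5/8)(3/19) + (7/8)(3/19) + (1)(9/76) = 143/304.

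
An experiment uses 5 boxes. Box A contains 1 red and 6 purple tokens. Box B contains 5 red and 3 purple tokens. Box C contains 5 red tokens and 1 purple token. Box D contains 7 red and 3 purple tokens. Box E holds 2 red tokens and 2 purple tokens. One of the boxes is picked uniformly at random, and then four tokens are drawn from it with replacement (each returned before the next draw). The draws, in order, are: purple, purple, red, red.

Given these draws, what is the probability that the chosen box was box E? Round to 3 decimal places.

For each hypothesis, P(data | H) works out to: P(data | box A) = (6/7)(6/7)(1/7)(1/7) = 0.014994; P(data | box B) = (3/8)(3/8)(5/8)(5/8) = 0.054932; P(data | box C) = (1/6)(1/6)(5/6)(5/6) = 0.01929; P(data | box D) = (3/10)(3/10)(7/10)(7/10) = 0.0441; P(data | box E) = (2/4)(2/4)(2/4)(2/4) = 0.0625.
Weighting by the prior gives 1/5 · 0.014994 = 0.0029988, 1/5 · 0.054932 = 0.010986, 1/5 · 0.01929 = 0.003858, 1/5 · 0.0441 = 0.00882, 1/5 · 0.0625 = 0.0125; these sum to 0.039163.
So P(box E | data) = (0.0125) / (0.039163) = 0.31918.

0.319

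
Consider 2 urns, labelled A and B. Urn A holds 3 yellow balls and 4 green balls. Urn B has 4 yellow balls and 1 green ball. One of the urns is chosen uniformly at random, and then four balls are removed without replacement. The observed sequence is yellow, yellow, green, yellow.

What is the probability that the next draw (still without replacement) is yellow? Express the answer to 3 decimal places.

0.875

Compute the likelihood of the observed sequence for each case: P(data | urn A) = (3/7)(2/6)(4/5)(1/4) = 1/35; P(data | urn B) = (4/5)(3/4)(1/3)(2/2) = 1/5.
The prior-weighted likelihoods are 1/2 · 1/35 = 1/70, 1/2 · 1/5 = 1/10; with total 4/35.
Dividing through by the total gives posterior P(urn A | data) = 1/8, P(urn B | data) = 7/8.
So P(yellow next | data) = Σ P(yellow next | H) P(H | data) = (0)(1/8) + (1)(7/8) = 7/8.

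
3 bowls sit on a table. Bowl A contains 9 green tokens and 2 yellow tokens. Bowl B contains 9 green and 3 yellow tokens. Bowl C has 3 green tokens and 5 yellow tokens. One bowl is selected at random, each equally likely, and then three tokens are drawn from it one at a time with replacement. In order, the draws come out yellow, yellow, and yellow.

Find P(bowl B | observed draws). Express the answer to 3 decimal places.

0.059

Compute the likelihood of the observed sequence for each case: P(data | bowl A) = (2/11)(2/11)(2/11) = 0.0060105; P(data | bowl B) = (3/12)(3/12)(3/12) = 0.015625; P(data | bowl C) = (5/8)(5/8)(5/8) = 0.24414.
Weighting by the prior gives 1/3 · 0.0060105 = 0.0020035, 1/3 · 0.015625 = 0.0052083, 1/3 · 0.24414 = 0.08138; these sum to 0.088592.
Therefore the posterior P(bowl B | data) = (0.0052083) / (0.088592) = 0.05879.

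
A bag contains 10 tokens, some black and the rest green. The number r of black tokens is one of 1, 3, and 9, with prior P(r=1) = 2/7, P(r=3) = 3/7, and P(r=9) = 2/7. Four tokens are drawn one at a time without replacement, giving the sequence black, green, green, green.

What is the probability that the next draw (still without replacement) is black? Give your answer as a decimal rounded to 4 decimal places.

The likelihood of the observed sequence under each hypothesis: P(data | r = 1) = (1/10)(9/9)(8/8)(7/7) = 1/10; P(data | r = 3) = (3/10)(7/9)(6/8)(5/7) = 1/8; P(data | r = 9) = (9/10)(1/9)(0/8) = 0.
The prior-weighted likelihoods are 2/7 · 1/10 = 1/35, 3/7 · 1/8 = 3/56, 2/7 · 0 = 0; these sum to 23/280.
Normalising, the posterior is P(r = 1 | data) = 8/23, P(r = 3 | data) = 15/23, P(r = 9 | data) = 0.
So P(black next | data) = Σ P(black next | H) P(H | data) = (0)(8/23) + (1/3)(15/23) = 5/23.

0.2174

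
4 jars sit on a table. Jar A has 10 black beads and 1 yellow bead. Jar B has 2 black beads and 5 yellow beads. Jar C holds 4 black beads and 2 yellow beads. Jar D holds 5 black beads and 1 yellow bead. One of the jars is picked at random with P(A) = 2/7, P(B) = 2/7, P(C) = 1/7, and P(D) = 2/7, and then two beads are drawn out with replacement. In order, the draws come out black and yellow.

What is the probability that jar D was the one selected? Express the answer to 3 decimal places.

0.259

Compute the likelihood of the observed sequence for each case: P(data | jar A) = (10/11)(1/11) = 0.082645; P(data | jar B) = (2/7)(5/7) = 0.20408; P(data | jar C) = (4/6)(2/6) = 0.22222; P(data | jar D) = (5/6)(1/6) = 0.13889.
Multiplying each by its prior: 2/7 · 0.082645 = 0.023613, 2/7 · 0.20408 = 0.058309, 1/7 · 0.22222 = 0.031746, 2/7 · 0.13889 = 0.039683; with total 0.15335.
So P(jar D | data) = (0.039683) / (0.15335) = 0.25877.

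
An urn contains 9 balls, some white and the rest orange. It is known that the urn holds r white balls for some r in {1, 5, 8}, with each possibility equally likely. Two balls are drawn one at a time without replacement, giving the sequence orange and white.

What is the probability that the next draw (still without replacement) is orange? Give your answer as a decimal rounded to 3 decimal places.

Compute the likelihood of the observed sequence for each case: P(data | r = 1) = (8/9)(1/8) = 1/9; P(data | r = 5) = (4/9)(5/8) = 5/18; P(data | r = 8) = (1/9)(8/8) = 1/9.
Multiplying each by its prior: 1/3 · 1/9 = 1/27, 1/3 · 5/18 = 5/54, 1/3 · 1/9 = 1/27; these sum to 1/6.
Normalising, the posterior is P(r = 1 | data) = 2/9, P(r = 5 | data) = 5/9, P(r = 8 | data) = 2/9.
The predictive probability is P(orange next | data) = (1)(2/9) + (3/7)(5/9) + (0)(2/9) = 29/63.

0.460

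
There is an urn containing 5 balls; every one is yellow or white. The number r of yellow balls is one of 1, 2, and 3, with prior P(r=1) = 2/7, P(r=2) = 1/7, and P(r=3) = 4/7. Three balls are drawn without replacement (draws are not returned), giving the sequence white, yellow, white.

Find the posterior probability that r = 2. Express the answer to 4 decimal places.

0.2000

For each hypothesis, P(data | H) works out to: P(data | r = 1) = (4/5)(1/4)(3/3) = 1/5; P(data | r = 2) = (3/5)(2/4)(2/3) = 1/5; P(data | r = 3) = (2/5)(3/4)(1/3) = 1/10.
Weighting by the prior gives 2/7 · 1/5 = 2/35, 1/7 · 1/5 = 1/35, 4/7 · 1/10 = 2/35; these sum to 1/7.
Therefore the posterior P(r = 2 | data) = (1/35) / (1/7) = 1/5.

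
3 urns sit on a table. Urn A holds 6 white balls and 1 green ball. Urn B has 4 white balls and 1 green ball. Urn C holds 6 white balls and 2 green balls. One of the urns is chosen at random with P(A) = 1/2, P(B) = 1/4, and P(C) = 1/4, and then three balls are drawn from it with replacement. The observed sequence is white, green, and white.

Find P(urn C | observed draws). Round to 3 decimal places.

0.294

The likelihood of the observed sequence under each hypothesis: P(data | urn A) = (6/7)(1/7)(6/7) = 0.10496; P(data | urn B) = (4/5)(1/5)(4/5) = 0.128; P(data | urn C) = (6/8)(2/8)(6/8) = 0.14062.
The prior-weighted likelihoods are 1/2 · 0.10496 = 0.052478, 1/4 · 0.128 = 0.032, 1/4 · 0.14062 = 0.035156; with total 0.11963.
Therefore the posterior P(urn C | data) = (0.035156) / (0.11963) = 0.29386.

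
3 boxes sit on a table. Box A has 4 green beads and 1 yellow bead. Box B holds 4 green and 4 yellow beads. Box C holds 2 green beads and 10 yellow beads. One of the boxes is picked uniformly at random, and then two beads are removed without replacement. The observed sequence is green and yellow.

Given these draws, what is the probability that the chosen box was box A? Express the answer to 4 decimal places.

Compute the likelihood of the observed sequence for each case: P(data | box A) = (4/5)(1/4) = 0.2; P(data | box B) = (4/8)(4/7) = 0.28571; P(data | box C) = (2/12)(10/11) = 0.15152.
The prior-weighted likelihoods are 1/3 · 0.2 = 0.066667, 1/3 · 0.28571 = 0.095238, 1/3 · 0.15152 = 0.050505; summing to 0.21241.
So P(box A | data) = (0.066667) / (0.21241) = 0.31386.

0.3139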